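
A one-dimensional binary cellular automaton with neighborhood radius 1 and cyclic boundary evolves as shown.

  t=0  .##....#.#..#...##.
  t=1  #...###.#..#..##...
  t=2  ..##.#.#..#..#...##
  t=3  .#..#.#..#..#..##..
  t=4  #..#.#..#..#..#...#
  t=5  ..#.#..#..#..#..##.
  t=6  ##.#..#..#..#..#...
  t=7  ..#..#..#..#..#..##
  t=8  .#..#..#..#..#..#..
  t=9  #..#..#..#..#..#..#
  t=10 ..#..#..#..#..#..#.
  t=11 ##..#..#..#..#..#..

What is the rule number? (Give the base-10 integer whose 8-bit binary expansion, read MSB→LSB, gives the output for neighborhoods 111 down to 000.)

  ### -> #   bit 7 = 1  t=1,i=5
  ##. -> .   bit 6 = 0  t=0,i=2
  #.# -> #   bit 5 = 1  t=0,i=8
  #.. -> .   bit 4 = 0  t=0,i=3
  .## -> .   bit 3 = 0  t=0,i=1
  .#. -> .   bit 2 = 0  t=0,i=7
  ..# -> #   bit 1 = 1  t=0,i=0
  ... -> #   bit 0 = 1  t=0,i=4
  bits 10100011 = 163

163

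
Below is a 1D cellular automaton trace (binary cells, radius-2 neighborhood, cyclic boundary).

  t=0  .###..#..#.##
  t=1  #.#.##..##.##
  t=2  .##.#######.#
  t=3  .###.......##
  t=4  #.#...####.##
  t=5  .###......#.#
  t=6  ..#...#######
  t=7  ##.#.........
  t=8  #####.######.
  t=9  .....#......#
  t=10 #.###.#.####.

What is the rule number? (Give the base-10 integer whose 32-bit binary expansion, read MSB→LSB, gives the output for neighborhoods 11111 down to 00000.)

243037543

  ##### -> .   bit 31 = 0  t=2,i=6
  ####. -> .   bit 30 = 0  t=2,i=9
  ###.# -> .   bit 29 = 0  t=1,i=0
  ###.. -> .   bit 28 = 0  t=0,i=3
  ##.## -> #   bit 27 = 1  t=0,i=0
  ##.#. -> #   bit 26 = 1  t=1,i=1
  ##..# -> #   bit 25 = 1  t=0,i=4
  ##... -> .   bit 24 = 0  t=3,i=4
  #.### -> .   bit 23 = 0  t=0,i=1
  #.##. -> #   bit 22 = 1  t=0,i=11
  #.#.# -> #   bit 21 = 1  t=1,i=2
  #.#.. -> #   bit 20 = 1  t=4,i=2
  #..## -> #   bit 19 = 1  t=1,i=7
  #..#. -> #   bit 18 = 1  t=0,i=5
  #...# -> .   bit 17 = 0  t=4,i=4
  #.... -> .   bit 16 = 0  t=3,i=5
  .#### -> .   bit 15 = 0  t=2,i=5
  .###. -> #   bit 14 = 1  t=0,i=2
  .##.# -> #   bit 13 = 1  t=0,i=12
  .##.. -> #   bit 12 = 1  t=1,i=5
  .#.## -> .   bit 11 = 0  t=0,i=10
  .#.#. -> #   bit 10 = 1  t=5,i=11
  .#..# -> .   bit 9 = 0  t=0,i=7
  .#... -> #   bit 8 = 1  t=4,i=3
  ..### -> .   bit 7 = 0  t=4,i=6
  ..##. -> #   bit 6 = 1  t=1,i=8
  ..#.# -> #   bit 5 = 1  t=0,i=9
  ..#.. -> .   bit 4 = 0  t=0,i=6
  ...## -> .   bit 3 = 0  t=3,i=10
  ...#. -> #   bit 2 = 1  t=5,i=9
  ....# -> #   bit 1 = 1  t=3,i=9
  ..... -> #   bit 0 = 1  t=3,i=6
  bits 00001110011111000111010101100111 = 243037543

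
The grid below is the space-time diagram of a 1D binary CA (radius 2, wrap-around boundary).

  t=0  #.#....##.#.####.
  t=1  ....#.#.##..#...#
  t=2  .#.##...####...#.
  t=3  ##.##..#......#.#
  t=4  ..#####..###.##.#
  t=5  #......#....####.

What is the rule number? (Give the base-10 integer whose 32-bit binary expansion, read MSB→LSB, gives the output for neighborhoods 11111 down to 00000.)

  ##### -> .   bit 31 = 0  t=4,i=4
  ####. -> .   bit 30 = 0  t=0,i=14
  ###.# -> .   bit 29 = 0  t=0,i=15
  ###.. -> .   bit 28 = 0  t=2,i=11
  ##.## -> #   bit 27 = 1  t=3,i=2
  ##.#. -> #   bit 26 = 1  t=0,i=9
  ##..# -> #   bit 25 = 1  t=1,i=10
  ##... -> .   bit 24 = 0  t=2,i=5
  #.### -> #   bit 23 = 1  t=0,i=12
  #.##. -> #   bit 22 = 1  t=1,i=8
  #.#.# -> .   bit 21 = 0  t=0,i=0
  #.#.. -> .   bit 20 = 0  t=0,i=2
  #..## -> .   bit 19 = 0  t=4,i=1
  #..#. -> #   bit 18 = 1  t=1,i=11
  #...# -> .   bit 17 = 0  t=1,i=14
  #.... -> #   bit 16 = 1  t=0,i=4
  .#### -> .   bit 15 = 0  t=0,i=13
  .###. -> .   bit 14 = 0  t=3,i=0
  .##.# -> #   bit 13 = 1  t=0,i=8
  .##.. -> #   bit 12 = 1  t=1,i=9
  .#.## -> .   bit 11 = 0  t=0,i=11
  .#.#. -> .   bit 10 = 0  t=0,i=1
  .#..# -> #   bit 9 = 1  t=2,i=16
  .#... -> .   bit 8 = 0  t=0,i=3
  ..### -> .   bit 7 = 0  t=2,i=8
  ..##. -> .   bit 6 = 0  t=0,i=7
  ..#.# -> #   bit 5 = 1  t=1,i=4
  ..#.. -> .   bit 4 = 0  t=1,i=12
  ...## -> #   bit 3 = 1  t=0,i=6
  ...#. -> #   bit 2 = 1  t=1,i=3
  ....# -> .   bit 1 = 0  t=0,i=5
  ..... -> #   bit 0 = 1  t=3,i=10
  bits 00001110110001010011001000101101 = 247804461

247804461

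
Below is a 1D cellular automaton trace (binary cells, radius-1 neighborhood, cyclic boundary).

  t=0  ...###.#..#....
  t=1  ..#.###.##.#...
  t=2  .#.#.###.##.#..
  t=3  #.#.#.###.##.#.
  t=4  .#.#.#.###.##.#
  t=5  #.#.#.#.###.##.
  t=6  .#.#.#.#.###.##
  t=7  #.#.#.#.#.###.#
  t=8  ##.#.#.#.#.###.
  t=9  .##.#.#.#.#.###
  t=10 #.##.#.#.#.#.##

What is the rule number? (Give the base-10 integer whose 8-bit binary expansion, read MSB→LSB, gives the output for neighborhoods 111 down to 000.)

  nb ###: next=#  (t=0,i=4, bit7=1)
  nb ##.: next=#  (t=0,i=5, bit6=1)
  nb #.#: next=#  (t=0,i=6, bit5=1)
  nb #..: next=#  (t=0,i=8, bit4=1)
  nb .##: next=.  (t=0,i=3, bit3=0)
  nb .#.: next=.  (t=0,i=7, bit2=0)
  nb ..#: next=#  (t=0,i=2, bit1=1)
  nb ...: next=.  (t=0,i=0, bit0=0)
  bits 11110010 = 242

242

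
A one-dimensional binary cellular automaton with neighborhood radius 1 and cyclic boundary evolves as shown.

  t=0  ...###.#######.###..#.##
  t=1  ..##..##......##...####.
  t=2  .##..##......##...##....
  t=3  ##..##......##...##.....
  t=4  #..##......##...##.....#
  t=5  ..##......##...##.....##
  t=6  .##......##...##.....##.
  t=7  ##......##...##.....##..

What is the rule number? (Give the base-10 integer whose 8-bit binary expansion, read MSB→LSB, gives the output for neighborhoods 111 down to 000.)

  ### -> .   bit 7 = 0  t=0,i=4
  ##. -> .   bit 6 = 0  t=0,i=5
  #.# -> #   bit 5 = 1  t=0,i=6
  #.. -> .   bit 4 = 0  t=0,i=0
  .## -> #   bit 3 = 1  t=0,i=3
  .#. -> #   bit 2 = 1  t=0,i=20
  ..# -> #   bit 1 = 1  t=0,i=2
  ... -> .   bit 0 = 0  t=0,i=1
  bits 00101110 = 46

46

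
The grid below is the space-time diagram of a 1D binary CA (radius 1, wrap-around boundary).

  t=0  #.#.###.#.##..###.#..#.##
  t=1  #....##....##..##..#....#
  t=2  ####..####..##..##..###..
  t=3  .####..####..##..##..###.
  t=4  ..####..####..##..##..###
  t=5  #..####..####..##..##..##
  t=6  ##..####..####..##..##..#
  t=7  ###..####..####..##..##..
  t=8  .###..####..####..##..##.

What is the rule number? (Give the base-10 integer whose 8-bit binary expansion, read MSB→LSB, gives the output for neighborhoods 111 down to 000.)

209

  ###|#  b7=1 t=0,i=5
  ##.|#  b6=1 t=0,i=0
  #.#|.  b5=0 t=0,i=1
  #..|#  b4=1 t=0,i=12
  .##|.  b3=0 t=0,i=4
  .#.|.  b2=0 t=0,i=2
  ..#|.  b1=0 t=0,i=13
  ...|#  b0=1 t=1,i=2
  bits 11010001 = 209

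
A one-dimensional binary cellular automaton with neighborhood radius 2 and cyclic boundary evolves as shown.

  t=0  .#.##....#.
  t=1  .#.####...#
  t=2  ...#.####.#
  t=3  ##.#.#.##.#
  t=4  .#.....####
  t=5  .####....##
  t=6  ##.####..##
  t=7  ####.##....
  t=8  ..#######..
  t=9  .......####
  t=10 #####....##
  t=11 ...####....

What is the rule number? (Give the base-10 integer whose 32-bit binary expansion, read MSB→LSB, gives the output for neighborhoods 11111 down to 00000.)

2043884385

  #####|.  b31=0 t=8,i=4
  ####.|#  b30=1 t=1,i=5
  ###.#|#  b29=1 t=2,i=8
  ###..|#  b28=1 t=1,i=6
  ##.##|#  b27=1 t=3,i=9
  ##.#.|.  b26=0 t=2,i=9
  ##..#|.  b25=0 t=6,i=7
  ##...|#  b24=1 t=0,i=5
  #.###|#  b23=1 t=1,i=3
  #.##.|#  b22=1 t=0,i=3
  #.#.#|.  b21=0 t=1,i=1
  #.#..|#  b20=1 t=2,i=10
  #..##|.  b19=0 t=6,i=8
  #..#.|.  b18=0 t=0,i=0
  #...#|#  b17=1 t=1,i=8
  #....|#  b16=1 t=0,i=6
  .####|.  b15=0 t=1,i=4
  .###.|.  b14=0 t=3,i=0
  .##.#|#  b13=1 t=3,i=8
  .##..|#  b12=1 t=0,i=4
  .#.##|.  b11=0 t=0,i=2
  .#.#.|.  b10=0 t=1,i=0
  .#..#|#  b9=1 t=0,i=10
  .#...|#  b8=1 t=2,i=0
  ..###|.  b7=0 t=4,i=7
  ..##.|#  b6=1 t=5,i=9
  ..#.#|#  b5=1 t=0,i=1
  ..#..|.  b4=0 t=0,i=9
  ...##|.  b3=0 t=4,i=6
  ...#.|.  b2=0 t=0,i=8
  ....#|.  b1=0 t=0,i=7
  .....|#  b0=1 t=4,i=4
  bits 01111001110100110011001101100001 = 2043884385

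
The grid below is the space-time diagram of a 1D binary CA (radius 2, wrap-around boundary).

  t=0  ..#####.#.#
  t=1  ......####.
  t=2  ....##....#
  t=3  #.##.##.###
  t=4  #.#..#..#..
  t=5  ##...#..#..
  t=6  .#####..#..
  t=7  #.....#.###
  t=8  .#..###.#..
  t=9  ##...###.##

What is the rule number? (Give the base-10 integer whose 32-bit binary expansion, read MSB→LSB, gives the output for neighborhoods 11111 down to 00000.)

  #####|.  b31=0 t=0,i=4
  ####.|.  b30=0 t=0,i=5
  ###.#|#  b29=1 t=0,i=6
  ###..|.  b28=0 t=1,i=9
  ##.##|.  b27=0 t=3,i=1
  ##.#.|#  b26=1 t=0,i=7
  ##..#|#  b25=1 t=6,i=6
  ##...|#  b24=1 t=1,i=10
  #.###|#  b23=1 t=3,i=8
  #.##.|#  b22=1 t=3,i=2
  #.#.#|#  b21=1 t=0,i=8
  #.#..|.  b20=0 t=0,i=10
  #..##|.  b19=0 t=0,i=1
  #..#.|.  b18=0 t=4,i=4
  #...#|#  b17=1 t=5,i=3
  #....|.  b16=0 t=1,i=0
  .####|.  b15=0 t=0,i=3
  .###.|#  b14=1 t=8,i=5
  .##.#|.  b13=0 t=3,i=3
  .##..|#  b12=1 t=2,i=5
  .#.##|.  b11=0 t=7,i=7
  .#.#.|#  b10=1 t=0,i=9
  .#..#|.  b9=0 t=0,i=0
  .#...|#  b8=1 t=2,i=0
  ..###|.  b7=0 t=0,i=2
  ..##.|.  b6=0 t=2,i=4
  ..#.#|#  b5=1 t=4,i=0
  ..#..|#  b4=1 t=2,i=10
  ...##|#  b3=1 t=1,i=5
  ...#.|#  b2=1 t=2,i=9
  ....#|#  b1=1 t=1,i=4
  .....|.  b0=0 t=1,i=1
  bits 00100111111000100101010100111110 = 669144382

669144382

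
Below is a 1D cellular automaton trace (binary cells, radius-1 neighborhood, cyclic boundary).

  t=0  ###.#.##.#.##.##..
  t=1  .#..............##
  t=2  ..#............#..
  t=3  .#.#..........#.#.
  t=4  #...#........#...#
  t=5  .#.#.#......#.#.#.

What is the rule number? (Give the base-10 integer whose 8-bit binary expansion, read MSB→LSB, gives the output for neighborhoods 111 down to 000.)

146

  [7] ### => #  t=0,i=1
  [6] ##. => .  t=0,i=2
  [5] #.# => .  t=0,i=3
  [4] #.. => #  t=0,i=16
  [3] .## => .  t=0,i=0
  [2] .#. => .  t=0,i=4
  [1] ..# => #  t=0,i=17
  [0] ... => .  t=1,i=3
  bits 10010010 = 146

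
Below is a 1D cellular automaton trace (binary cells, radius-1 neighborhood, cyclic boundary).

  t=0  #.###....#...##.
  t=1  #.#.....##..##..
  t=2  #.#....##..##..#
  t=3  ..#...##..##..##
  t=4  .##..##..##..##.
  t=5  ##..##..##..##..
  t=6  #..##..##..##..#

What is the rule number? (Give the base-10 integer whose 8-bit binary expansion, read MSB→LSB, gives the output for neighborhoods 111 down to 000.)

  ###|.  b7=0 t=0,i=3
  ##.|.  b6=0 t=0,i=4
  #.#|.  b5=0 t=0,i=1
  #..|.  b4=0 t=0,i=5
  .##|#  b3=1 t=0,i=2
  .#.|#  b2=1 t=0,i=0
  ..#|#  b1=1 t=0,i=8
  ...|.  b0=0 t=0,i=6
  bits 00001110 = 14

14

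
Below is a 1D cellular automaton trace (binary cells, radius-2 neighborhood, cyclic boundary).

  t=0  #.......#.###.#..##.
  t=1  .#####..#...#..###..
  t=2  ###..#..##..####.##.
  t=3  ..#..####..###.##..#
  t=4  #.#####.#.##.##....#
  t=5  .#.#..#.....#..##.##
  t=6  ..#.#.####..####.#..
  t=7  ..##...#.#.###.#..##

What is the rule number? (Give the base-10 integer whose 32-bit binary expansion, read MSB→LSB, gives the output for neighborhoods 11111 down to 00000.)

956925945

  nb #####: next=.  (t=1,i=3, bit31=0)
  nb ####.: next=.  (t=1,i=4, bit30=0)
  nb ###.#: next=#  (t=0,i=12, bit29=1)
  nb ###..: next=#  (t=1,i=5, bit28=1)
  nb ##.##: next=#  (t=2,i=16, bit27=1)
  nb ##.#.: next=.  (t=0,i=13, bit26=0)
  nb ##..#: next=.  (t=1,i=6, bit25=0)
  nb ##...: next=#  (t=1,i=18, bit24=1)
  nb #.###: next=.  (t=0,i=10, bit23=0)
  nb #.##.: next=.  (t=2,i=17, bit22=0)
  nb #.#.#: next=.  (t=4,i=8, bit21=0)
  nb #.#..: next=.  (t=0,i=0, bit20=0)
  nb #..##: next=#  (t=0,i=16, bit19=1)
  nb #..#.: next=.  (t=1,i=7, bit18=0)
  nb #...#: next=.  (t=1,i=10, bit17=0)
  nb #....: next=#  (t=0,i=2, bit16=1)
  nb .####: next=#  (t=1,i=2, bit15=1)
  nb .###.: next=.  (t=0,i=11, bit14=0)
  nb .##.#: next=.  (t=0,i=18, bit13=0)
  nb .##..: next=.  (t=2,i=9, bit12=0)
  nb .#.##: next=.  (t=0,i=9, bit11=0)
  nb .#.#.: next=#  (t=5,i=2, bit10=1)
  nb .#..#: next=#  (t=0,i=15, bit9=1)
  nb .#...: next=#  (t=0,i=1, bit8=1)
  nb ..###: next=#  (t=1,i=1, bit7=1)
  nb ..##.: next=#  (t=0,i=17, bit6=1)
  nb ..#.#: next=#  (t=0,i=8, bit5=1)
  nb ..#..: next=#  (t=1,i=8, bit4=1)
  nb ...##: next=#  (t=1,i=0, bit3=1)
  nb ...#.: next=.  (t=0,i=7, bit2=0)
  nb ....#: next=.  (t=0,i=6, bit1=0)
  nb .....: next=#  (t=0,i=3, bit0=1)
  bits 00111001000010011000011111111001 = 956925945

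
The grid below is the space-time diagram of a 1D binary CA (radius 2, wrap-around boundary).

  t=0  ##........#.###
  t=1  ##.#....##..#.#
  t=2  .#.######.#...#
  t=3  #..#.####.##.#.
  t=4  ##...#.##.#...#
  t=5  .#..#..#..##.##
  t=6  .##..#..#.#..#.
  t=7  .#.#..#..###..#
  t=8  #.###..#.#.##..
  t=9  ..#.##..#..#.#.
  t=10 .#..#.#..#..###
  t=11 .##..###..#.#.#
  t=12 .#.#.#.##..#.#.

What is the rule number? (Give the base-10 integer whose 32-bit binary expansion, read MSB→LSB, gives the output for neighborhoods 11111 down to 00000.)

  #####|#  b31=1 t=0,i=14
  ####.|#  b30=1 t=0,i=0
  ###.#|#  b29=1 t=1,i=1
  ###..|#  b28=1 t=0,i=1
  ##.##|.  b27=0 t=3,i=9
  ##.#.|.  b26=0 t=1,i=2
  ##..#|#  b25=1 t=1,i=10
  ##...|.  b24=0 t=0,i=2
  #.###|#  b23=1 t=0,i=12
  #.##.|#  b22=1 t=3,i=10
  #.#.#|.  b21=0 t=2,i=1
  #.#..|#  b20=1 t=1,i=3
  #..##|.  b19=0 t=5,i=9
  #..#.|.  b18=0 t=1,i=11
  #...#|.  b17=0 t=2,i=12
  #....|#  b16=1 t=0,i=3
  .####|.  b15=0 t=0,i=13
  .###.|.  b14=0 t=1,i=0
  .##.#|.  b13=0 t=3,i=11
  .##..|.  b12=0 t=1,i=9
  .#.##|.  b11=0 t=0,i=11
  .#.#.|#  b10=1 t=2,i=0
  .#..#|#  b9=1 t=3,i=1
  .#...|#  b8=1 t=1,i=4
  ..###|#  b7=1 t=4,i=14
  ..##.|#  b6=1 t=1,i=8
  ..#.#|.  b5=0 t=0,i=10
  ..#..|.  b4=0 t=5,i=4
  ...##|#  b3=1 t=1,i=7
  ...#.|#  b2=1 t=0,i=9
  ....#|#  b1=1 t=0,i=8
  .....|.  b0=0 t=0,i=4
  bits 11110010110100010000011111001110 = 4073785294

4073785294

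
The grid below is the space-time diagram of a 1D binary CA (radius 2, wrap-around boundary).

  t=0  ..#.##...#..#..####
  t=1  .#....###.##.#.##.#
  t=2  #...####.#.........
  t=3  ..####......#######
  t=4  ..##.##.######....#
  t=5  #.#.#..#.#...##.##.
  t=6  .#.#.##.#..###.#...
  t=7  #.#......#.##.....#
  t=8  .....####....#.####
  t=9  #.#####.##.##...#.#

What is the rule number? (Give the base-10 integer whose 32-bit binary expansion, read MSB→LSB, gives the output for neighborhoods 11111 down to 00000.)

419874511

  [31] ##### => .  t=3,i=14
  [30] ####. => .  t=0,i=17
  [29] ###.# => .  t=1,i=8
  [28] ###.. => #  t=0,i=18
  [27] ##.## => #  t=1,i=9
  [26] ##.#. => .  t=1,i=12
  [25] ##..# => .  t=0,i=0
  [24] ##... => #  t=0,i=6
  [23] #.### => .  t=4,i=8
  [22] #.##. => .  t=0,i=4
  [21] #.#.# => .  t=1,i=13
  [20] #.#.. => .  t=1,i=1
  [19] #..## => .  t=0,i=14
  [18] #..#. => #  t=0,i=1
  [17] #...# => #  t=0,i=7
  [16] #.... => .  t=1,i=3
  [15] .#### => #  t=0,i=16
  [14] .###. => #  t=1,i=7
  [13] .##.# => .  t=1,i=11
  [12] .##.. => .  t=0,i=5
  [11] .#.## => .  t=0,i=3
  [10] .#.#. => #  t=1,i=0
  [9] .#..# => #  t=0,i=10
  [8] .#... => .  t=1,i=2
  [7] ..### => #  t=0,i=15
  [6] ..##. => #  t=4,i=2
  [5] ..#.# => .  t=0,i=2
  [4] ..#.. => .  t=0,i=9
  [3] ...## => #  t=1,i=5
  [2] ...#. => #  t=0,i=8
  [1] ....# => #  t=1,i=4
  [0] ..... => #  t=2,i=12
  bits 00011001000001101100011011001111 = 419874511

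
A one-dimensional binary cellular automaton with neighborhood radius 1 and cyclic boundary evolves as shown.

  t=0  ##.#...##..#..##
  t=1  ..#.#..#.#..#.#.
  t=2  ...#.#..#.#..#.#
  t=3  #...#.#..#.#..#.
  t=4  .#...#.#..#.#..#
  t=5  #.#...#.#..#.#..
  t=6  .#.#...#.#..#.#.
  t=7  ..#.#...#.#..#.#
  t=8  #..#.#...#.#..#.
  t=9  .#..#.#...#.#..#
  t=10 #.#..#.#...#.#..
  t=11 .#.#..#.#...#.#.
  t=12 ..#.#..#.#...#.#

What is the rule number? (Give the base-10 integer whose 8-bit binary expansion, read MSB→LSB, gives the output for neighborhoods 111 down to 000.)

56

  [7] ### => .  t=0,i=0
  [6] ##. => .  t=0,i=1
  [5] #.# => #  t=0,i=2
  [4] #.. => #  t=0,i=4
  [3] .## => #  t=0,i=7
  [2] .#. => .  t=0,i=3
  [1] ..# => .  t=0,i=6
  [0] ... => .  t=0,i=5
  bits 00111000 = 56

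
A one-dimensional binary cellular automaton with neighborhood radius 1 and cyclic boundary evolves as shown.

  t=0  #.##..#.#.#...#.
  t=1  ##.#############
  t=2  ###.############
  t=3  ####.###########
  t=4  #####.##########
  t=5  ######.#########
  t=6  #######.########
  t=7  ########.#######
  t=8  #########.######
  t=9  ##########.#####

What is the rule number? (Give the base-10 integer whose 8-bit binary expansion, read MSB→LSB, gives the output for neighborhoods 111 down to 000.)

247

  nb ###: next=#  (t=1,i=0, bit7=1)
  nb ##.: next=#  (t=0,i=3, bit6=1)
  nb #.#: next=#  (t=0,i=1, bit5=1)
  nb #..: next=#  (t=0,i=4, bit4=1)
  nb .##: next=.  (t=0,i=2, bit3=0)
  nb .#.: next=#  (t=0,i=0, bit2=1)
  nb ..#: next=#  (t=0,i=5, bit1=1)
  nb ...: next=#  (t=0,i=12, bit0=1)
  bits 11110111 = 247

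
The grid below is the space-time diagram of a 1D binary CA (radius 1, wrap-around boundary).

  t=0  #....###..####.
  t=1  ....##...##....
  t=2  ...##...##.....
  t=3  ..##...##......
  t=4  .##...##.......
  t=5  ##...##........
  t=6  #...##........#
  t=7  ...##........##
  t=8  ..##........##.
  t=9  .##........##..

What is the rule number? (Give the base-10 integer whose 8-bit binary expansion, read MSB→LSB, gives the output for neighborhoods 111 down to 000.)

  ###|.  b7=0 t=0,i=6
  ##.|.  b6=0 t=0,i=7
  #.#|.  b5=0 t=0,i=14
  #..|.  b4=0 t=0,i=1
  .##|#  b3=1 t=0,i=5
  .#.|.  b2=0 t=0,i=0
  ..#|#  b1=1 t=0,i=4
  ...|.  b0=0 t=0,i=2
  bits 00001010 = 10

10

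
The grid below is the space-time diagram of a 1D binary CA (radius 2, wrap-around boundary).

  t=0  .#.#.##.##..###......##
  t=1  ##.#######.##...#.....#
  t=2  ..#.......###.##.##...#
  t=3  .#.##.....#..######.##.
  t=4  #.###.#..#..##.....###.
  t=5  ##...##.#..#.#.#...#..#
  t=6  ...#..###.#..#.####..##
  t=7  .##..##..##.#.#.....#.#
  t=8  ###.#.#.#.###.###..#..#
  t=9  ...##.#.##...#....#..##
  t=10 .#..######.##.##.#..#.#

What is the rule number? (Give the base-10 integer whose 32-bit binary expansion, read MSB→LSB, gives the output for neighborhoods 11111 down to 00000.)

209664388

  ##### -> .   bit 31 = 0  t=1,i=5
  ####. -> .   bit 30 = 0  t=1,i=8
  ###.# -> .   bit 29 = 0  t=1,i=1
  ###.. -> .   bit 28 = 0  t=0,i=14
  ##.## -> #   bit 27 = 1  t=0,i=7
  ##.#. -> #   bit 26 = 1  t=0,i=0
  ##..# -> .   bit 25 = 0  t=0,i=10
  ##... -> .   bit 24 = 0  t=0,i=15
  #.### -> .   bit 23 = 0  t=1,i=3
  #.##. -> #   bit 22 = 1  t=0,i=5
  #.#.# -> #   bit 21 = 1  t=0,i=1
  #.#.. -> #   bit 20 = 1  t=4,i=6
  #..## -> #   bit 19 = 1  t=0,i=11
  #..#. -> #   bit 18 = 1  t=2,i=1
  #...# -> #   bit 17 = 1  t=1,i=14
  #.... -> #   bit 16 = 1  t=0,i=16
  .#### -> .   bit 15 = 0  t=1,i=4
  .###. -> .   bit 14 = 0  t=0,i=13
  .##.# -> #   bit 13 = 1  t=0,i=6
  .##.. -> #   bit 12 = 1  t=0,i=9
  .#.## -> #   bit 11 = 1  t=0,i=4
  .#.#. -> .   bit 10 = 0  t=0,i=2
  .#..# -> .   bit 9 = 0  t=2,i=0
  .#... -> #   bit 8 = 1  t=1,i=17
  ..### -> #   bit 7 = 1  t=0,i=12
  ..##. -> .   bit 6 = 0  t=0,i=21
  ..#.# -> .   bit 5 = 0  t=3,i=1
  ..#.. -> .   bit 4 = 0  t=1,i=16
  ...## -> .   bit 3 = 0  t=0,i=20
  ...#. -> #   bit 2 = 1  t=1,i=15
  ....# -> .   bit 1 = 0  t=0,i=19
  ..... -> .   bit 0 = 0  t=0,i=17
  bits 00001100011111110011100110000100 = 209664388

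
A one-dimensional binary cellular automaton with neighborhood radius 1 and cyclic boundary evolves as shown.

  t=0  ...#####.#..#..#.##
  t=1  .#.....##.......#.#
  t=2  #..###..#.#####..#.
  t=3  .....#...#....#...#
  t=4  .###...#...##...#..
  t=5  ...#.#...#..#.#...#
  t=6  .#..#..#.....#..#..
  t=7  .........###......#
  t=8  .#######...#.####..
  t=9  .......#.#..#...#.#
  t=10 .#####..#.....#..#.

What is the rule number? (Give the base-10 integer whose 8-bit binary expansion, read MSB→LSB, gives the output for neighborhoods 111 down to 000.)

97

  nb ###: next=.  (t=0,i=4, bit7=0)
  nb ##.: next=#  (t=0,i=7, bit6=1)
  nb #.#: next=#  (t=0,i=8, bit5=1)
  nb #..: next=.  (t=0,i=0, bit4=0)
  nb .##: next=.  (t=0,i=3, bit3=0)
  nb .#.: next=.  (t=0,i=9, bit2=0)
  nb ..#: next=.  (t=0,i=2, bit1=0)
  nb ...: next=#  (t=0,i=1, bit0=1)
  bits 01100001 = 97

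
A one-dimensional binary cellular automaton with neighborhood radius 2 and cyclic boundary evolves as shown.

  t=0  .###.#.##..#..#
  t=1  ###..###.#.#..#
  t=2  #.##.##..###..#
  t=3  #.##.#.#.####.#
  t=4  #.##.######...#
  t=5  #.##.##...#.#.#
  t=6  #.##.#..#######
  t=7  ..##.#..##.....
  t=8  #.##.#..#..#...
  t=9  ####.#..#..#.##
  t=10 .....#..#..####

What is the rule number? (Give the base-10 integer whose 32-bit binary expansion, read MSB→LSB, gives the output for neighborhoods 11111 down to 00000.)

  [31] ##### => .  t=4,i=7
  [30] ####. => .  t=1,i=1
  [29] ###.# => .  t=0,i=3
  [28] ###.. => #  t=1,i=2
  [27] ##.## => .  t=2,i=1
  [26] ##.#. => .  t=0,i=4
  [25] ##..# => #  t=0,i=9
  [24] ##... => .  t=4,i=11
  [23] #.### => #  t=0,i=1
  [22] #.##. => #  t=0,i=7
  [21] #.#.# => #  t=0,i=5
  [20] #.#.. => #  t=1,i=11
  [19] #..## => .  t=1,i=4
  [18] #..#. => .  t=0,i=10
  [17] #...# => #  t=4,i=12
  [16] #.... => #  t=7,i=11
  [15] .#### => #  t=1,i=0
  [14] .###. => #  t=0,i=2
  [13] .##.# => #  t=2,i=0
  [12] .##.. => .  t=0,i=8
  [11] .#.## => #  t=0,i=0
  [10] .#.#. => #  t=1,i=10
  [9] .#..# => .  t=0,i=12
  [8] .#... => .  t=8,i=12
  [7] ..### => #  t=1,i=5
  [6] ..##. => #  t=2,i=14
  [5] ..#.# => #  t=0,i=14
  [4] ..#.. => #  t=0,i=11
  [3] ...## => .  t=4,i=13
  [2] ...#. => #  t=5,i=9
  [1] ....# => #  t=7,i=0
  [0] ..... => .  t=7,i=12
  bits 00010010111100111110110011110110 = 317975798

317975798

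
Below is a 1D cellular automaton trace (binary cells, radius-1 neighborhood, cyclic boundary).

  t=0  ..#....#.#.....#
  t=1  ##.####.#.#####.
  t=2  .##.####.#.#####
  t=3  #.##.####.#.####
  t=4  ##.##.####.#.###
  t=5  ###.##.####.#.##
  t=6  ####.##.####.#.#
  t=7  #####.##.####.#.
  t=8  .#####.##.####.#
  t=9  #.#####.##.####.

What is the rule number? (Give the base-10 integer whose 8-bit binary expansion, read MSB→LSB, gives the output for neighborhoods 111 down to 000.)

  ###|#  b7=1 t=1,i=4
  ##.|#  b6=1 t=1,i=1
  #.#|#  b5=1 t=0,i=8
  #..|#  b4=1 t=0,i=0
  .##|.  b3=0 t=1,i=0
  .#.|.  b2=0 t=0,i=2
  ..#|#  b1=1 t=0,i=1
  ...|#  b0=1 t=0,i=4
  bits 11110011 = 243

243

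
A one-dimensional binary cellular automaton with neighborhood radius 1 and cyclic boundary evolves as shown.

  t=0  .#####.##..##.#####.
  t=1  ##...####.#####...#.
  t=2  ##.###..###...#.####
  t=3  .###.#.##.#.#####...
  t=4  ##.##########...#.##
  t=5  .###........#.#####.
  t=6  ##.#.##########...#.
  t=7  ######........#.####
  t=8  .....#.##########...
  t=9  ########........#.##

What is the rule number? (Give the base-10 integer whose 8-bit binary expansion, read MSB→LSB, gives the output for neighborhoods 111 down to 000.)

111

  nb ###: next=.  (t=0,i=2, bit7=0)
  nb ##.: next=#  (t=0,i=5, bit6=1)
  nb #.#: next=#  (t=0,i=6, bit5=1)
  nb #..: next=.  (t=0,i=9, bit4=0)
  nb .##: next=#  (t=0,i=1, bit3=1)
  nb .#.: next=#  (t=1,i=18, bit2=1)
  nb ..#: next=#  (t=0,i=0, bit1=1)
  nb ...: next=#  (t=1,i=3, bit0=1)
  bits 01101111 = 111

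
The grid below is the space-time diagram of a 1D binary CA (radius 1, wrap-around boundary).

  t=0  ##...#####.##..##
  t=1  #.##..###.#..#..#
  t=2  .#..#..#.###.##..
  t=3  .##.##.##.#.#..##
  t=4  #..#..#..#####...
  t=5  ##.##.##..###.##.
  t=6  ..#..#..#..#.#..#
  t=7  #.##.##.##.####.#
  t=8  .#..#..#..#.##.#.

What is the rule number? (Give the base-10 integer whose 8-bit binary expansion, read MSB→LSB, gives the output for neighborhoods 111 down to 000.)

181

  nb ###: next=#  (t=0,i=0, bit7=1)
  nb ##.: next=.  (t=0,i=1, bit6=0)
  nb #.#: next=#  (t=0,i=10, bit5=1)
  nb #..: next=#  (t=0,i=2, bit4=1)
  nb .##: next=.  (t=0,i=5, bit3=0)
  nb .#.: next=#  (t=1,i=10, bit2=1)
  nb ..#: next=.  (t=0,i=4, bit1=0)
  nb ...: next=#  (t=0,i=3, bit0=1)
  bits 10110101 = 181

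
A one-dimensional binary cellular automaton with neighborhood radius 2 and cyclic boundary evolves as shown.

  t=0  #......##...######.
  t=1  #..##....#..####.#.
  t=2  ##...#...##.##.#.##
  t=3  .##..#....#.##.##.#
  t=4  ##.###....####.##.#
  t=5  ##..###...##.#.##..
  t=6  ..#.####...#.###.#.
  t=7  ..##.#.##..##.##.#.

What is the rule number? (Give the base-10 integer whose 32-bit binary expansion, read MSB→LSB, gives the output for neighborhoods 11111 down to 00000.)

  #####|#  b31=1 t=0,i=14
  ####.|.  b30=0 t=0,i=16
  ###.#|#  b29=1 t=0,i=17
  ###..|#  b28=1 t=2,i=1
  ##.##|.  b27=0 t=2,i=11
  ##.#.|.  b26=0 t=0,i=18
  ##..#|#  b25=1 t=3,i=3
  ##...|#  b24=1 t=0,i=9
  #.###|.  b23=0 t=2,i=17
  #.##.|#  b22=1 t=2,i=12
  #.#.#|#  b21=1 t=1,i=17
  #.#..|#  b20=1 t=0,i=0
  #..##|.  b19=0 t=1,i=2
  #..#.|#  b18=1 t=3,i=4
  #...#|.  b17=0 t=0,i=10
  #....|.  b16=0 t=0,i=2
  .####|#  b15=1 t=0,i=13
  .###.|#  b14=1 t=4,i=0
  .##.#|#  b13=1 t=2,i=10
  .##..|.  b12=0 t=0,i=8
  .#.##|#  b11=1 t=2,i=16
  .#.#.|#  b10=1 t=1,i=18
  .#..#|#  b9=1 t=1,i=1
  .#...|.  b8=0 t=0,i=1
  ..###|#  b7=1 t=0,i=12
  ..##.|.  b6=0 t=0,i=7
  ..#.#|#  b5=1 t=3,i=10
  ..#..|#  b4=1 t=1,i=9
  ...##|.  b3=0 t=0,i=6
  ...#.|.  b2=0 t=1,i=8
  ....#|.  b1=0 t=0,i=5
  .....|#  b0=1 t=0,i=3
  bits 10110011011101001110111010110001 = 3010784945

3010784945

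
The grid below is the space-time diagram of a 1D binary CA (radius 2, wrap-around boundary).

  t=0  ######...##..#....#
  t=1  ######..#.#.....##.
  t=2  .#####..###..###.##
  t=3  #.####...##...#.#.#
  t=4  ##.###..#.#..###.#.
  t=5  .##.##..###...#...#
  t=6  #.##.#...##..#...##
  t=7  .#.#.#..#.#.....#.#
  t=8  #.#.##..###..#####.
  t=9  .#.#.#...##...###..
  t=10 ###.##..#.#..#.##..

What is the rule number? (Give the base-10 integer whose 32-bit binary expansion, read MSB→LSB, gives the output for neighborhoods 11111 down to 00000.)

3624991791

  nb #####: next=#  (t=0,i=1, bit31=1)
  nb ####.: next=#  (t=0,i=4, bit30=1)
  nb ###.#: next=.  (t=2,i=15, bit29=0)
  nb ###..: next=#  (t=0,i=5, bit28=1)
  nb ##.##: next=#  (t=1,i=18, bit27=1)
  nb ##.#.: next=.  (t=4,i=16, bit26=0)
  nb ##..#: next=.  (t=0,i=11, bit25=0)
  nb ##...: next=.  (t=0,i=6, bit24=0)
  nb #.###: next=.  (t=1,i=0, bit23=0)
  nb #.##.: next=.  (t=2,i=17, bit22=0)
  nb #.#.#: next=.  (t=3,i=16, bit21=0)
  nb #.#..: next=#  (t=1,i=10, bit20=1)
  nb #..##: next=.  (t=2,i=7, bit19=0)
  nb #..#.: next=.  (t=0,i=12, bit18=0)
  nb #...#: next=.  (t=0,i=7, bit17=0)
  nb #....: next=.  (t=0,i=15, bit16=0)
  nb .####: next=#  (t=0,i=0, bit15=1)
  nb .###.: next=#  (t=2,i=9, bit14=1)
  nb .##.#: next=#  (t=1,i=17, bit13=1)
  nb .##..: next=#  (t=0,i=10, bit12=1)
  nb .#.##: next=#  (t=3,i=17, bit11=1)
  nb .#.#.: next=#  (t=1,i=9, bit10=1)
  nb .#..#: next=.  (t=4,i=11, bit9=0)
  nb .#...: next=.  (t=0,i=14, bit8=0)
  nb ..###: next=.  (t=0,i=18, bit7=0)
  nb ..##.: next=.  (t=0,i=9, bit6=0)
  nb ..#.#: next=#  (t=1,i=8, bit5=1)
  nb ..#..: next=.  (t=0,i=13, bit4=0)
  nb ...##: next=#  (t=0,i=8, bit3=1)
  nb ...#.: next=#  (t=3,i=13, bit2=1)
  nb ....#: next=#  (t=0,i=16, bit1=1)
  nb .....: next=#  (t=1,i=13, bit0=1)
  bits 11011000000100001111110000101111 = 3624991791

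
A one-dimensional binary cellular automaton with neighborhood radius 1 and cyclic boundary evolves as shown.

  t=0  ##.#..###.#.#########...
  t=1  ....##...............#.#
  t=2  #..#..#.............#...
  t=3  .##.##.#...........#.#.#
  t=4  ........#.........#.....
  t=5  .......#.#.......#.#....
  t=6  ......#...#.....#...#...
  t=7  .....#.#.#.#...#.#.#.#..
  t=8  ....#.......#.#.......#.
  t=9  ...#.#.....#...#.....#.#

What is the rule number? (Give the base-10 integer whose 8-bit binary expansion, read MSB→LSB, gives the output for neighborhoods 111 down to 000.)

  nb ###: next=.  (t=0,i=7, bit7=0)
  nb ##.: next=.  (t=0,i=1, bit6=0)
  nb #.#: next=.  (t=0,i=2, bit5=0)
  nb #..: next=#  (t=0,i=4, bit4=1)
  nb .##: next=.  (t=0,i=0, bit3=0)
  nb .#.: next=.  (t=0,i=3, bit2=0)
  nb ..#: next=#  (t=0,i=5, bit1=1)
  nb ...: next=.  (t=0,i=22, bit0=0)
  bits 00010010 = 18

18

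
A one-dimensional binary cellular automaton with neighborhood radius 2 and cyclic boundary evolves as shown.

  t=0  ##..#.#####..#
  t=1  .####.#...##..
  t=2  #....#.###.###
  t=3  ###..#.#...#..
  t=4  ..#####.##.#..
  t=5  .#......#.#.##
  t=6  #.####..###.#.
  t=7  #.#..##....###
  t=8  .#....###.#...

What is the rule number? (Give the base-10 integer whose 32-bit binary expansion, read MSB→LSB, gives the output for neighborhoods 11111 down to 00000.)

401020217

  nb #####: next=.  (t=0,i=8, bit31=0)
  nb ####.: next=.  (t=0,i=9, bit30=0)
  nb ###.#: next=.  (t=1,i=4, bit29=0)
  nb ###..: next=#  (t=0,i=1, bit28=1)
  nb ##.##: next=.  (t=2,i=10, bit27=0)
  nb ##.#.: next=#  (t=1,i=5, bit26=1)
  nb ##..#: next=#  (t=0,i=2, bit25=1)
  nb ##...: next=#  (t=1,i=12, bit24=1)
  nb #.###: next=#  (t=0,i=6, bit23=1)
  nb #.##.: next=#  (t=4,i=8, bit22=1)
  nb #.#.#: next=#  (t=5,i=10, bit21=1)
  nb #.#..: next=.  (t=1,i=6, bit20=0)
  nb #..##: next=.  (t=0,i=12, bit19=0)
  nb #..#.: next=#  (t=0,i=3, bit18=1)
  nb #...#: next=#  (t=1,i=8, bit17=1)
  nb #....: next=#  (t=2,i=2, bit16=1)
  nb .####: next=.  (t=0,i=7, bit15=0)
  nb .###.: next=.  (t=0,i=0, bit14=0)
  nb .##.#: next=.  (t=4,i=9, bit13=0)
  nb .##..: next=#  (t=1,i=11, bit12=1)
  nb .#.##: next=.  (t=0,i=5, bit11=0)
  nb .#.#.: next=#  (t=3,i=6, bit10=1)
  nb .#..#: next=.  (t=3,i=12, bit9=0)
  nb .#...: next=#  (t=1,i=7, bit8=1)
  nb ..###: next=.  (t=0,i=13, bit7=0)
  nb ..##.: next=.  (t=1,i=10, bit6=0)
  nb ..#.#: next=#  (t=0,i=4, bit5=1)
  nb ..#..: next=#  (t=3,i=11, bit4=1)
  nb ...##: next=#  (t=1,i=0, bit3=1)
  nb ...#.: next=.  (t=2,i=4, bit2=0)
  nb ....#: next=.  (t=2,i=3, bit1=0)
  nb .....: next=#  (t=5,i=4, bit0=1)
  bits 00010111111001110001010100111001 = 401020217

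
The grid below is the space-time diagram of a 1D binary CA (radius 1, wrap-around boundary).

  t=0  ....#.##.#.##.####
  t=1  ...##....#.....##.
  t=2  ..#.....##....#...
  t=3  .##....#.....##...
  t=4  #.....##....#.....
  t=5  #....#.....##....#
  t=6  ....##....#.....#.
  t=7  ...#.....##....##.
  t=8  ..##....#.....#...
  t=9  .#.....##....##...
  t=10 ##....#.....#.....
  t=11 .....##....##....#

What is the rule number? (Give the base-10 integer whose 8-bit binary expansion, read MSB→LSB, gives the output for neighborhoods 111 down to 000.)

  ###|#  b7=1 t=0,i=15
  ##.|.  b6=0 t=0,i=7
  #.#|.  b5=0 t=0,i=5
  #..|.  b4=0 t=0,i=0
  .##|.  b3=0 t=0,i=6
  .#.|#  b2=1 t=0,i=4
  ..#|#  b1=1 t=0,i=3
  ...|.  b0=0 t=0,i=1
  bits 10000110 = 134

134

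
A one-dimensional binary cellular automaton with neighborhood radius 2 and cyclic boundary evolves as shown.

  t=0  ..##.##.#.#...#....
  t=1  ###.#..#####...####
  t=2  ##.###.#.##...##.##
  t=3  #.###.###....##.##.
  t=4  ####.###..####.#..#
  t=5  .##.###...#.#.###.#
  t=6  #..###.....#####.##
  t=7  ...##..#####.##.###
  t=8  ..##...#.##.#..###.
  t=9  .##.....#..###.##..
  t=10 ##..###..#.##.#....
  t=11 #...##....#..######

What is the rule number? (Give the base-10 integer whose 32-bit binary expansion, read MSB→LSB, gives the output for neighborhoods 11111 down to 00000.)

  nb #####: next=#  (t=1,i=0, bit31=1)
  nb ####.: next=#  (t=1,i=1, bit30=1)
  nb ###.#: next=.  (t=1,i=2, bit29=0)
  nb ###..: next=.  (t=1,i=11, bit28=0)
  nb ##.##: next=#  (t=0,i=4, bit27=1)
  nb ##.#.: next=#  (t=0,i=7, bit26=1)
  nb ##..#: next=.  (t=4,i=8, bit25=0)
  nb ##...: next=.  (t=1,i=12, bit24=0)
  nb #.###: next=#  (t=2,i=3, bit23=1)
  nb #.##.: next=.  (t=0,i=5, bit22=0)
  nb #.#.#: next=#  (t=0,i=8, bit21=1)
  nb #.#..: next=#  (t=0,i=10, bit20=1)
  nb #..##: next=.  (t=1,i=6, bit19=0)
  nb #..#.: next=.  (t=10,i=8, bit18=0)
  nb #...#: next=.  (t=0,i=12, bit17=0)
  nb #....: next=#  (t=0,i=16, bit16=1)
  nb .####: next=.  (t=1,i=8, bit15=0)
  nb .###.: next=#  (t=2,i=4, bit14=1)
  nb .##.#: next=.  (t=0,i=3, bit13=0)
  nb .##..: next=.  (t=2,i=10, bit12=0)
  nb .#.##: next=#  (t=2,i=8, bit11=1)
  nb .#.#.: next=#  (t=0,i=9, bit10=1)
  nb .#..#: next=#  (t=1,i=5, bit9=1)
  nb .#...: next=#  (t=0,i=11, bit8=1)
  nb ..###: next=#  (t=1,i=7, bit7=1)
  nb ..##.: next=#  (t=0,i=2, bit6=1)
  nb ..#.#: next=.  (t=5,i=10, bit5=0)
  nb ..#..: next=.  (t=0,i=14, bit4=0)
  nb ...##: next=#  (t=0,i=1, bit3=1)
  nb ...#.: next=.  (t=0,i=13, bit2=0)
  nb ....#: next=#  (t=0,i=0, bit1=1)
  nb .....: next=#  (t=0,i=17, bit0=1)
  bits 11001100101100010100111111001011 = 3434172363

3434172363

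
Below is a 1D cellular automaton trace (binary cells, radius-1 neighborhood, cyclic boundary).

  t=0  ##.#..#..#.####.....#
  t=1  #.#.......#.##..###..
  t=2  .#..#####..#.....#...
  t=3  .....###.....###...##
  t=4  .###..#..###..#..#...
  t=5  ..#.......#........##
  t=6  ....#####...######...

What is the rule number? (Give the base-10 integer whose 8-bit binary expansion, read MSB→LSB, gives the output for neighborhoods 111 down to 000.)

161

  ###|#  b7=1 t=0,i=0
  ##.|.  b6=0 t=0,i=1
  #.#|#  b5=1 t=0,i=2
  #..|.  b4=0 t=0,i=4
  .##|.  b3=0 t=0,i=11
  .#.|.  b2=0 t=0,i=3
  ..#|.  b1=0 t=0,i=5
  ...|#  b0=1 t=0,i=16
  bits 10100001 = 161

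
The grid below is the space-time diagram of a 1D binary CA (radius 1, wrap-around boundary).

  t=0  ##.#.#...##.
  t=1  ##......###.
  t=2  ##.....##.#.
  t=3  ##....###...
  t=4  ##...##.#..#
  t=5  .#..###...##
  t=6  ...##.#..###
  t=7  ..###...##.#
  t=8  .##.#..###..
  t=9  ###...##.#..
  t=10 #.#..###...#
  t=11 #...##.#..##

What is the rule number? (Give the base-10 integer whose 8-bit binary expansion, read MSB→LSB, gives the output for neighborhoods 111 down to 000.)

  ### -> .   bit 7 = 0  t=1,i=9
  ##. -> #   bit 6 = 1  t=0,i=1
  #.# -> .   bit 5 = 0  t=0,i=2
  #.. -> .   bit 4 = 0  t=0,i=6
  .## -> #   bit 3 = 1  t=0,i=0
  .#. -> .   bit 2 = 0  t=0,i=3
  ..# -> #   bit 1 = 1  t=0,i=8
  ... -> .   bit 0 = 0  t=0,i=7
  bits 01001010 = 74

74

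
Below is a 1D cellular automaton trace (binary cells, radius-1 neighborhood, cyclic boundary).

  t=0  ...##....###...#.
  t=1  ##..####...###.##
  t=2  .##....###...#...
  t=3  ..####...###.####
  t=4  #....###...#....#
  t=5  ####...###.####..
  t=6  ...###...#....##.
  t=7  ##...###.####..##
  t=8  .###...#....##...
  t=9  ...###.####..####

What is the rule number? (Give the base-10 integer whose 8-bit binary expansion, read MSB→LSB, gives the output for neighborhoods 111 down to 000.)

85

  nb ###: next=.  (t=0,i=10, bit7=0)
  nb ##.: next=#  (t=0,i=4, bit6=1)
  nb #.#: next=.  (t=1,i=14, bit5=0)
  nb #..: next=#  (t=0,i=5, bit4=1)
  nb .##: next=.  (t=0,i=3, bit3=0)
  nb .#.: next=#  (t=0,i=15, bit2=1)
  nb ..#: next=.  (t=0,i=2, bit1=0)
  nb ...: next=#  (t=0,i=0, bit0=1)
  bits 01010101 = 85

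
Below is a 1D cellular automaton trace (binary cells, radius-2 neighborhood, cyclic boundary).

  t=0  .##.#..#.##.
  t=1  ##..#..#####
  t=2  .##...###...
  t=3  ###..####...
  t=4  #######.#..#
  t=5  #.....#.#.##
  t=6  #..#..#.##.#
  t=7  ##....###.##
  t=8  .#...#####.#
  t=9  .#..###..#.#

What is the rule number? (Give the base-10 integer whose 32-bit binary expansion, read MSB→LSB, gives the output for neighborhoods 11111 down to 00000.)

980998377

  ##### -> .   bit 31 = 0  t=1,i=9
  ####. -> .   bit 30 = 0  t=1,i=0
  ###.# -> #   bit 29 = 1  t=4,i=6
  ###.. -> #   bit 28 = 1  t=1,i=1
  ##.## -> #   bit 27 = 1  t=6,i=10
  ##.#. -> .   bit 26 = 0  t=0,i=3
  ##..# -> #   bit 25 = 1  t=0,i=11
  ##... -> .   bit 24 = 0  t=2,i=3
  #.### -> .   bit 23 = 0  t=5,i=10
  #.##. -> #   bit 22 = 1  t=0,i=9
  #.#.# -> #   bit 21 = 1  t=5,i=8
  #.#.. -> #   bit 20 = 1  t=0,i=4
  #..## -> #   bit 19 = 1  t=0,i=0
  #..#. -> .   bit 18 = 0  t=0,i=6
  #...# -> .   bit 17 = 0  t=2,i=4
  #.... -> .   bit 16 = 0  t=2,i=10
  .#### -> #   bit 15 = 1  t=1,i=8
  .###. -> #   bit 14 = 1  t=2,i=7
  .##.# -> .   bit 13 = 0  t=0,i=2
  .##.. -> #   bit 12 = 1  t=0,i=10
  .#.## -> #   bit 11 = 1  t=0,i=8
  .#.#. -> .   bit 10 = 0  t=5,i=7
  .#..# -> .   bit 9 = 0  t=0,i=5
  .#... -> .   bit 8 = 0  t=8,i=2
  ..### -> #   bit 7 = 1  t=1,i=7
  ..##. -> #   bit 6 = 1  t=0,i=1
  ..#.# -> #   bit 5 = 1  t=0,i=7
  ..#.. -> .   bit 4 = 0  t=1,i=4
  ...## -> #   bit 3 = 1  t=2,i=0
  ...#. -> .   bit 2 = 0  t=5,i=5
  ....# -> .   bit 1 = 0  t=2,i=11
  ..... -> #   bit 0 = 1  t=5,i=3
  bits 00111010011110001101100011101001 = 980998377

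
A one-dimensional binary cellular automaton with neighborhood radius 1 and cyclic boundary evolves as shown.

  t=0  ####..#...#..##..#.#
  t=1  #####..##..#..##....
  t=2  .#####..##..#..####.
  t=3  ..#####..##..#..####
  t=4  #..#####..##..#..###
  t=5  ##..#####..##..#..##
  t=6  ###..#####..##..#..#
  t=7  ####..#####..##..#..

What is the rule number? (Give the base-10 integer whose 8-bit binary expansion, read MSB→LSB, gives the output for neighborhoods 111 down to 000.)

209

  ###|#  b7=1 t=0,i=0
  ##.|#  b6=1 t=0,i=3
  #.#|.  b5=0 t=0,i=18
  #..|#  b4=1 t=0,i=4
  .##|.  b3=0 t=0,i=13
  .#.|.  b2=0 t=0,i=6
  ..#|.  b1=0 t=0,i=5
  ...|#  b0=1 t=0,i=8
  bits 11010001 = 209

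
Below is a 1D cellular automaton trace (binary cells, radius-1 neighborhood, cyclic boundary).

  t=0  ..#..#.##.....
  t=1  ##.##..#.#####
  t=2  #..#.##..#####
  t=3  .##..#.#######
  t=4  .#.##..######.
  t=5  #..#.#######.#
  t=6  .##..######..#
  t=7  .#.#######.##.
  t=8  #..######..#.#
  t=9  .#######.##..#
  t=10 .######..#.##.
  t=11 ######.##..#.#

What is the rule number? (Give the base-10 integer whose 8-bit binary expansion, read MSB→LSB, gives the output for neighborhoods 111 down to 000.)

  ###|#  b7=1 t=1,i=0
  ##.|.  b6=0 t=0,i=8
  #.#|.  b5=0 t=0,i=6
  #..|#  b4=1 t=0,i=3
  .##|#  b3=1 t=0,i=7
  .#.|.  b2=0 t=0,i=2
  ..#|#  b1=1 t=0,i=1
  ...|#  b0=1 t=0,i=0
  bits 10011011 = 155

155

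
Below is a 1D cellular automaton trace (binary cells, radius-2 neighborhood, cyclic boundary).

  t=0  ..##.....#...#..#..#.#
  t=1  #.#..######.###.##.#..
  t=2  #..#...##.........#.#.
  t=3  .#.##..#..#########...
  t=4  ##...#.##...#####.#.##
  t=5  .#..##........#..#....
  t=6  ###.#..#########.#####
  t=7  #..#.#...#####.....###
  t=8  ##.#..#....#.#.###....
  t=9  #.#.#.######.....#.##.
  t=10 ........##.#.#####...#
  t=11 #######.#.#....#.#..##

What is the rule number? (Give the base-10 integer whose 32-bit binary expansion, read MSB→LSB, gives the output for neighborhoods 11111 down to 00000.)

2516648823

  ##### -> #   bit 31 = 1  t=1,i=7
  ####. -> .   bit 30 = 0  t=1,i=9
  ###.# -> .   bit 29 = 0  t=1,i=10
  ###.. -> #   bit 28 = 1  t=3,i=18
  ##.## -> .   bit 27 = 0  t=1,i=11
  ##.#. -> #   bit 26 = 1  t=1,i=18
  ##..# -> #   bit 25 = 1  t=3,i=5
  ##... -> .   bit 24 = 0  t=0,i=4
  #.### -> .   bit 23 = 0  t=1,i=12
  #.##. -> .   bit 22 = 0  t=1,i=16
  #.#.# -> .   bit 21 = 0  t=2,i=20
  #.#.. -> .   bit 20 = 0  t=0,i=21
  #..## -> .   bit 19 = 0  t=0,i=1
  #..#. -> .   bit 18 = 0  t=0,i=15
  #...# -> .   bit 17 = 0  t=0,i=11
  #.... -> #   bit 16 = 1  t=0,i=5
  .#### -> .   bit 15 = 0  t=1,i=6
  .###. -> .   bit 14 = 0  t=1,i=13
  .##.# -> .   bit 13 = 0  t=1,i=17
  .##.. -> .   bit 12 = 0  t=0,i=3
  .#.## -> .   bit 11 = 0  t=3,i=2
  .#.#. -> .   bit 10 = 0  t=0,i=20
  .#..# -> #   bit 9 = 1  t=0,i=0
  .#... -> #   bit 8 = 1  t=0,i=10
  ..### -> .   bit 7 = 0  t=1,i=5
  ..##. -> #   bit 6 = 1  t=0,i=2
  ..#.# -> #   bit 5 = 1  t=0,i=19
  ..#.. -> #   bit 4 = 1  t=0,i=9
  ...## -> .   bit 3 = 0  t=2,i=6
  ...#. -> #   bit 2 = 1  t=0,i=8
  ....# -> #   bit 1 = 1  t=0,i=7
  ..... -> #   bit 0 = 1  t=0,i=6
  bits 10010110000000010000001101110111 = 2516648823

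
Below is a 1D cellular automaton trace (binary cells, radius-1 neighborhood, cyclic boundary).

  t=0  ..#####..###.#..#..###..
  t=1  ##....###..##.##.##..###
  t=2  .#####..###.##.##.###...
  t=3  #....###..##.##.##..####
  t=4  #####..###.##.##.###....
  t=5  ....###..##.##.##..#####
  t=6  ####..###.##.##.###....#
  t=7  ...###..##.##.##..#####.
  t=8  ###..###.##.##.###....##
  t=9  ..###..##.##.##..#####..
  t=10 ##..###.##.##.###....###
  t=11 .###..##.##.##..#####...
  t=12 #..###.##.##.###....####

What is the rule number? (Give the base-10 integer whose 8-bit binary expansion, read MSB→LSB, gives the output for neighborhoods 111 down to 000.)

  [7] ### => .  t=0,i=3
  [6] ##. => #  t=0,i=6
  [5] #.# => #  t=0,i=12
  [4] #.. => #  t=0,i=7
  [3] .## => .  t=0,i=2
  [2] .#. => .  t=0,i=13
  [1] ..# => #  t=0,i=1
  [0] ... => #  t=0,i=0
  bits 01110011 = 115

115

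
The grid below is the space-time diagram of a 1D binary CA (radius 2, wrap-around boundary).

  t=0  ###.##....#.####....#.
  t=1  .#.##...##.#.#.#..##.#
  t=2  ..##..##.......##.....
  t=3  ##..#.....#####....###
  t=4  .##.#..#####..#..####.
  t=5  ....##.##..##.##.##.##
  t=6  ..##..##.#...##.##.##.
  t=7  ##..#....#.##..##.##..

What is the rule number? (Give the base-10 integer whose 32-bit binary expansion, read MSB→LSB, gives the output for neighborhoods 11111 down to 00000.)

  #####|.  b31=0 t=3,i=12
  ####.|.  b30=0 t=0,i=14
  ###.#|.  b29=0 t=0,i=2
  ###..|#  b28=1 t=0,i=15
  ##.##|#  b27=1 t=0,i=3
  ##.#.|.  b26=0 t=1,i=10
  ##..#|#  b25=1 t=2,i=4
  ##...|.  b24=0 t=0,i=6
  #.###|.  b23=0 t=0,i=0
  #.##.|#  b22=1 t=0,i=4
  #.#.#|.  b21=0 t=1,i=1
  #.#..|#  b20=1 t=1,i=15
  #..##|.  b19=0 t=1,i=17
  #..#.|.  b18=0 t=3,i=3
  #...#|#  b17=1 t=1,i=6
  #....|.  b16=0 t=0,i=7
  .####|#  b15=1 t=0,i=13
  .###.|#  b14=1 t=0,i=1
  .##.#|.  b13=0 t=1,i=9
  .##..|.  b12=0 t=0,i=5
  .#.##|#  b11=1 t=0,i=11
  .#.#.|.  b10=0 t=1,i=0
  .#..#|#  b9=1 t=1,i=16
  .#...|.  b8=0 t=3,i=5
  ..###|#  b7=1 t=3,i=10
  ..##.|.  b6=0 t=1,i=8
  ..#.#|.  b5=0 t=0,i=10
  ..#..|#  b4=1 t=3,i=4
  ...##|#  b3=1 t=1,i=7
  ...#.|#  b2=1 t=0,i=9
  ....#|#  b1=1 t=0,i=8
  .....|#  b0=1 t=2,i=10
  bits 00011010010100101100101010011111 = 441633439

441633439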